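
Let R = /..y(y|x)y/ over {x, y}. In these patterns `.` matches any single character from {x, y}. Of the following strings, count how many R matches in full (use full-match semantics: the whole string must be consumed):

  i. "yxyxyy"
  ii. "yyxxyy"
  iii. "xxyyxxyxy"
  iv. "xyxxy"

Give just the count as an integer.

0

i → no match
ii → no match
iii → no match
iv → no match
Total matched: 0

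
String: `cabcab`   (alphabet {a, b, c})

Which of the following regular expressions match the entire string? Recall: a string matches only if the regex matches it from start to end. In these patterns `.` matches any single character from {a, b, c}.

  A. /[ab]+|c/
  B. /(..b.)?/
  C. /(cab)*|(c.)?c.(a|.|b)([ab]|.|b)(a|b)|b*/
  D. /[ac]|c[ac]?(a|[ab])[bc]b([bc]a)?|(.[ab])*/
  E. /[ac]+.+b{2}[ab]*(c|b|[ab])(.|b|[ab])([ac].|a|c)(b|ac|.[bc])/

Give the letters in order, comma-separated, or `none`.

C

A → no match
B → no match
C → match
D → no match
E → no match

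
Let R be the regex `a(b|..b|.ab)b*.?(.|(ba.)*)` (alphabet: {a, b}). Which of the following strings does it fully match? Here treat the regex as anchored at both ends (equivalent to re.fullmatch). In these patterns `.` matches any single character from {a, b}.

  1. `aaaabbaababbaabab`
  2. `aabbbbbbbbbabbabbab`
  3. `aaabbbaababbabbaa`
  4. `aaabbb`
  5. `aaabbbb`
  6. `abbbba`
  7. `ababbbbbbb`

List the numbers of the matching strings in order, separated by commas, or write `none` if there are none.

2, 3, 4, 5, 6, 7

1 → no match
2 → match
3 → match
4. `aaabbb` → match
5. `aaabbbb` → match
6. `abbbba` → match
7. `ababbbbbbb` → match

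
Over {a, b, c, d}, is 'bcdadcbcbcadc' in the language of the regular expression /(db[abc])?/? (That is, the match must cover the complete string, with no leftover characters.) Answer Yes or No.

No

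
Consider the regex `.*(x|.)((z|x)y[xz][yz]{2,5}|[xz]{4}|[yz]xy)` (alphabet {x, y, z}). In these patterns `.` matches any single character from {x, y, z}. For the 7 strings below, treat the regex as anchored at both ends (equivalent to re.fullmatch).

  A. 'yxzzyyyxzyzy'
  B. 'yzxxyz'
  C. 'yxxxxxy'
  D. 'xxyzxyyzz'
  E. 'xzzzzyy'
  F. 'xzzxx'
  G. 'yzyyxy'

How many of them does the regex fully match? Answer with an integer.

2

A. 'yxzzyyyxzyzy' → no match
B. 'yzxxyz' → no match
C. 'yxxxxxy' → no match
D. 'xxyzxyyzz' → no match
E. 'xzzzzyy' → no match
F. 'xzzxx' → match
G. 'yzyyxy' → match
Total matched: 2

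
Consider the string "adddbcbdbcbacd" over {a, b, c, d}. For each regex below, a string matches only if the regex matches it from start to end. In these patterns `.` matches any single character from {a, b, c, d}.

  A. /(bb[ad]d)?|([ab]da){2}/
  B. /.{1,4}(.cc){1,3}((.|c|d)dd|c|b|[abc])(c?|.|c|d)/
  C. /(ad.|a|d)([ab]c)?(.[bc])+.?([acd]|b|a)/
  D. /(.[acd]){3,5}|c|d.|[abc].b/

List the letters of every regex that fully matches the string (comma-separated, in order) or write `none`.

A → no match
B → no match
C → match
D → no match

C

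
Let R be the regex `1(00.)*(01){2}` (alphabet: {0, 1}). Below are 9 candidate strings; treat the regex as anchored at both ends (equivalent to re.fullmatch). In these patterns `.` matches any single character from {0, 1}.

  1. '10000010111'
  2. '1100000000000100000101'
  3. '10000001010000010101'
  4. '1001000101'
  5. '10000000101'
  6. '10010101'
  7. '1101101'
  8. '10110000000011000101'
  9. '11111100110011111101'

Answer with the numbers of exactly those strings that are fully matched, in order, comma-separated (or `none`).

5, 6

1 → no match — must end with '01'
2 → no match
3 → no match
4 → no match
5 → match
6 → match
7 → no match
8 → no match
9 → no match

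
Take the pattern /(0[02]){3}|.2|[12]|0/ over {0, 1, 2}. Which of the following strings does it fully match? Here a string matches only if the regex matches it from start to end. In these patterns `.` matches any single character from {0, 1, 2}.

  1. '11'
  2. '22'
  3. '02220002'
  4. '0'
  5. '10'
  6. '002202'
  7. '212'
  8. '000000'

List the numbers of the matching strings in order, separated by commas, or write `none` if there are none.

1. '11' → no match
2. '22' → match
3. '02220002' → no match
4. '0' → match
5. '10' → no match
6. '002202' → no match
7. '212' → no match
8. '000000' → match

2, 4, 8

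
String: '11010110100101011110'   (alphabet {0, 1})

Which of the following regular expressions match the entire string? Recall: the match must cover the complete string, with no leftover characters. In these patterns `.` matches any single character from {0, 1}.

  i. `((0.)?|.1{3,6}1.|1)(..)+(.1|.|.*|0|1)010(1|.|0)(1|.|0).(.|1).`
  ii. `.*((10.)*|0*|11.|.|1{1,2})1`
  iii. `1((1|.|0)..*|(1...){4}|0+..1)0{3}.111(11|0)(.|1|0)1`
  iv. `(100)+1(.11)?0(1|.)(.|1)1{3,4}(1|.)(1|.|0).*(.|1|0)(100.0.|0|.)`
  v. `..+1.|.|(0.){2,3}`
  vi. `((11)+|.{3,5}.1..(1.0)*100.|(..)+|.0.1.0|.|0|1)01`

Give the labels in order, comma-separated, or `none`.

i, v

i → match
ii → no match — must end with '1'
iii → no match — must end with '1'
iv → no match — must start with '100'
v → match
vi → no match — must end with '01'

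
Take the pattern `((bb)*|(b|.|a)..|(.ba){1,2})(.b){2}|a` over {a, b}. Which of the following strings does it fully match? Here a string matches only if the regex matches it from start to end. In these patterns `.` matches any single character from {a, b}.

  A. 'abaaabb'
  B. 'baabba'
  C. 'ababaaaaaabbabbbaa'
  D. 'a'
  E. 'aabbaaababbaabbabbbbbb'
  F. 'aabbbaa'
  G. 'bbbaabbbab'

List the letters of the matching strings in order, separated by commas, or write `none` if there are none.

D

A → no match
B → no match
C → no match
D → match
E → no match
F → no match
G → no match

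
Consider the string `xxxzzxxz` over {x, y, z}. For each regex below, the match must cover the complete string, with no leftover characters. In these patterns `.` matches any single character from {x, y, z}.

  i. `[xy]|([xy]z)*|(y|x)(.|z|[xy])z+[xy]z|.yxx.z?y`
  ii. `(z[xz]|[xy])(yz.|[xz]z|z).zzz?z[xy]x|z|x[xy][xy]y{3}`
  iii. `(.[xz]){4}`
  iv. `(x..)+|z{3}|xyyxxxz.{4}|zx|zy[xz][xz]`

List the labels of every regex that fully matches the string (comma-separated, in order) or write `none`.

iii

i → no match
ii → no match
iii → match
iv → no match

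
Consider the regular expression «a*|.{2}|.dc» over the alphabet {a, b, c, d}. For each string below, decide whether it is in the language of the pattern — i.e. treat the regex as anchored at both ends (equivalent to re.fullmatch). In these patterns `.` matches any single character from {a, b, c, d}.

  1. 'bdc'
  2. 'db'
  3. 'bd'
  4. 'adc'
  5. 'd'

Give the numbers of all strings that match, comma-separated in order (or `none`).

1 → match
2 → match
3 → match
4 → match
5 → no match

1, 2, 3, 4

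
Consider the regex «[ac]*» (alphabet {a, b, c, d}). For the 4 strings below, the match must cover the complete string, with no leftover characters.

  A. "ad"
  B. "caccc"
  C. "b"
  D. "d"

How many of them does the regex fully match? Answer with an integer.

1

A → no match
B → match
C → no match
D → no match
Total matched: 1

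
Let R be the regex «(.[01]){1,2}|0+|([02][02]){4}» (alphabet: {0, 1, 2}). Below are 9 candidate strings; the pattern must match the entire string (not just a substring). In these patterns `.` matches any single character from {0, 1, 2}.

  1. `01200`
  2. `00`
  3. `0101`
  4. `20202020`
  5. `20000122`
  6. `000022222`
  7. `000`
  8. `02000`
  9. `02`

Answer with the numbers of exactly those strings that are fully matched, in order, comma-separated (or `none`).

1 → no match
2 → match
3 → match
4 → match
5 → no match
6 → no match
7 → match
8 → no match
9 → no match

2, 3, 4, 7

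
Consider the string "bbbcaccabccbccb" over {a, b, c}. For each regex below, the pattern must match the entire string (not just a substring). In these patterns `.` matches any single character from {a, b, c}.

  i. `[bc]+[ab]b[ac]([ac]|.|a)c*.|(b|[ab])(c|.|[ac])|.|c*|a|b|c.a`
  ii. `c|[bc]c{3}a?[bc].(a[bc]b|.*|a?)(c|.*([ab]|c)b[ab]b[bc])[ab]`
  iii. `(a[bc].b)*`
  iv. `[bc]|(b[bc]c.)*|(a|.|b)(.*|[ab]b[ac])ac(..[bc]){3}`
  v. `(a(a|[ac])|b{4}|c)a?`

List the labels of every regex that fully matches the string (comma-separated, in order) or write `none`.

i → no match
ii → no match
iii → no match
iv → match
v → no match

iv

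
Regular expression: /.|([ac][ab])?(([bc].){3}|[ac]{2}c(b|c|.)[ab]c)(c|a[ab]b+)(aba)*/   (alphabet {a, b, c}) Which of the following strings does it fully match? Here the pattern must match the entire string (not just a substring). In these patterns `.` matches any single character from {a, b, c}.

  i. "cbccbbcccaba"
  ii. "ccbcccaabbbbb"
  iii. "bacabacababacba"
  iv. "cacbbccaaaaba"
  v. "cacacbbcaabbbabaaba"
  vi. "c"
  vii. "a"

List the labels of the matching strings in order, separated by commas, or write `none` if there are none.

i → match
ii → match
iii → no match
iv → no match
v → match
vi → match
vii → match

i, ii, v, vi, vii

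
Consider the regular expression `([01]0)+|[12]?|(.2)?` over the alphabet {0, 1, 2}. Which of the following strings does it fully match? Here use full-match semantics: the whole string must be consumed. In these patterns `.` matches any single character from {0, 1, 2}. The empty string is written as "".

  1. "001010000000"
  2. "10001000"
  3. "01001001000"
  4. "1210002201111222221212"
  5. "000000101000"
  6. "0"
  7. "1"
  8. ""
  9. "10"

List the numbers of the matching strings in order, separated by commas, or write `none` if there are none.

1. "001010000000" → match
2. "10001000" → match
3. "01001001000" → no match
4 → no match
5. "000000101000" → match
6. "0" → no match
7. "1" → match
8. "" → match
9. "10" → match

1, 2, 5, 7, 8, 9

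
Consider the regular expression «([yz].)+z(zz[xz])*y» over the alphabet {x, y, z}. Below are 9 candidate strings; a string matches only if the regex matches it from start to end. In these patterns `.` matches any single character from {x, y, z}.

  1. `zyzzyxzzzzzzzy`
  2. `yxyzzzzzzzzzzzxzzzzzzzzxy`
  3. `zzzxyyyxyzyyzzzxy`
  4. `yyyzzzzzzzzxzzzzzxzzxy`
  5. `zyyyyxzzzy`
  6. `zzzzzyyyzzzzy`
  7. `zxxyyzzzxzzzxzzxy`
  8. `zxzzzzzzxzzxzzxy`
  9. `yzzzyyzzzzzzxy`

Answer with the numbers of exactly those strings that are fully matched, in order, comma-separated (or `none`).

1 → match
2 → match
3 → match
4 → match
5 → match
6 → match
7 → no match
8 → match
9 → match

1, 2, 3, 4, 5, 6, 8, 9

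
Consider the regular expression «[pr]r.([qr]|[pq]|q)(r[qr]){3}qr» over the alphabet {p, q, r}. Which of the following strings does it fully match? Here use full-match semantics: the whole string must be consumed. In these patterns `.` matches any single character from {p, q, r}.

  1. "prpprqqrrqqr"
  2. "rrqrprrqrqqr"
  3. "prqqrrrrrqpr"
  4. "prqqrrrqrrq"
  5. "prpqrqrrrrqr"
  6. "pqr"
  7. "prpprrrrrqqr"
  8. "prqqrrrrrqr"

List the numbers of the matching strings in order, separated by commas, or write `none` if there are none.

1 → no match
2 → no match
3 → no match — must end with "qr"
4 → no match — must end with "qr"
5 → match
6 → no match
7 → match
8 → no match

5, 7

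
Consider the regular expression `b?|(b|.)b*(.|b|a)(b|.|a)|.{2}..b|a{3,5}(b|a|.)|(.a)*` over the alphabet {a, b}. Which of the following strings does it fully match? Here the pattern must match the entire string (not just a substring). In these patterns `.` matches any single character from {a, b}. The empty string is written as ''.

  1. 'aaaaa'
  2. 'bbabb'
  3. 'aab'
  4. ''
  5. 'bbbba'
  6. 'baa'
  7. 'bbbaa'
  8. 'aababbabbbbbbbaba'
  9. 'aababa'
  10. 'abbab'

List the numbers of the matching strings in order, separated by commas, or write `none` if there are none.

1, 2, 3, 4, 5, 6, 7, 9, 10

1. 'aaaaa' → match
2. 'bbabb' → match
3. 'aab' → match
4. '' → match
5. 'bbbba' → match
6. 'baa' → match
7. 'bbbaa' → match
8 → no match
9. 'aababa' → match
10. 'abbab' → match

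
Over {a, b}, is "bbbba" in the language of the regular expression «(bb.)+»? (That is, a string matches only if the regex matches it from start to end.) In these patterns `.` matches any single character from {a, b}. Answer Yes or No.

No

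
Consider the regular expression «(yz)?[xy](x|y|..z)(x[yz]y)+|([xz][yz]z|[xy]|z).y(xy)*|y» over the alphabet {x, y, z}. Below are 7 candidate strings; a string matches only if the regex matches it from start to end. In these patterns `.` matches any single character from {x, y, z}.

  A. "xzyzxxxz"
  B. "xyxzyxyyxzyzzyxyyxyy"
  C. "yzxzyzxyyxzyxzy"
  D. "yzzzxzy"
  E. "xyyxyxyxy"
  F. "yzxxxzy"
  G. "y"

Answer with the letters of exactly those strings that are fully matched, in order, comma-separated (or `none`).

C, D, E, F, G

A → no match
B → no match
C → match
D → match
E → match
F → match
G → match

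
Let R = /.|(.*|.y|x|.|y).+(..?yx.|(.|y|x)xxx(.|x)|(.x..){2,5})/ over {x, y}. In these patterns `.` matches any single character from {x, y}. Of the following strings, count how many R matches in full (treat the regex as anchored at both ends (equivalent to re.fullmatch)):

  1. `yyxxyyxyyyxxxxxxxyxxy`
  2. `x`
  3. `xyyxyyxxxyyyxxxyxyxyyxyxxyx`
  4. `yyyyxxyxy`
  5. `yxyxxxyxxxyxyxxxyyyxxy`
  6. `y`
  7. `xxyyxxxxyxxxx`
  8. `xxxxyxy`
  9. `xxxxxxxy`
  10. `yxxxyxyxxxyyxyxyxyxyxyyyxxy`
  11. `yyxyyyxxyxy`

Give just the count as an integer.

10

1 → match
2. `x` → match
3 → no match
4. `yyyyxxyxy` → match
5 → match
6. `y` → match
7 → match
8. `xxxxyxy` → match
9. `xxxxxxxy` → match
10 → match
11. `yyxyyyxxyxy` → match
Total matched: 10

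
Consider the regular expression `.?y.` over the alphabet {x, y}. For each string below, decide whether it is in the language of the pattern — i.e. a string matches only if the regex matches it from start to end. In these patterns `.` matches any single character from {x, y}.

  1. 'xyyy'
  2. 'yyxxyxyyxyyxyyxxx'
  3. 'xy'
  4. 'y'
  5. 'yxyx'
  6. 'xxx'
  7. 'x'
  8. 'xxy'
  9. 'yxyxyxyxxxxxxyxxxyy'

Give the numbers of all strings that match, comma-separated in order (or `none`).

none

1 → no match
2 → no match
3 → no match
4 → no match
5 → no match
6 → no match
7 → no match
8 → no match
9 → no match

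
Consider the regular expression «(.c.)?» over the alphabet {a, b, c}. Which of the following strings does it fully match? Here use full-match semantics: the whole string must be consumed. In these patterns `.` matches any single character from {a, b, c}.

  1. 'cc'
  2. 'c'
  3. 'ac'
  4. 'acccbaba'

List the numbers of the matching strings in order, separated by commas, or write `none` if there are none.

none

1 → no match
2 → no match
3 → no match
4 → no match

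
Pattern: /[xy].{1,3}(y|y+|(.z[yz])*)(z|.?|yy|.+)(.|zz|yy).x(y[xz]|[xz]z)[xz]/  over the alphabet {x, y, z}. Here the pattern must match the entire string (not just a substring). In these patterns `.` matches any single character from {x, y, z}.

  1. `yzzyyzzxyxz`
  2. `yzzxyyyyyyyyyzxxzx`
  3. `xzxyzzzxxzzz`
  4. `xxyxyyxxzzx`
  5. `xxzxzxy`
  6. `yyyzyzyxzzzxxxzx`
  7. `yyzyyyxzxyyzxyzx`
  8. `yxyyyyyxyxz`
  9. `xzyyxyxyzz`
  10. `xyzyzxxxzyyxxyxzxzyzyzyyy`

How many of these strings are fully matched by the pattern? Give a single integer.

8

1. `yzzyyzzxyxz` → match
2 → match
3. `xzxyzzzxxzzz` → match
4. `xxyxyyxxzzx` → match
5. `xxzxzxy` → no match
6 → match
7 → match
8. `yxyyyyyxyxz` → match
9. `xzyyxyxyzz` → match
10 → no match
Total matched: 8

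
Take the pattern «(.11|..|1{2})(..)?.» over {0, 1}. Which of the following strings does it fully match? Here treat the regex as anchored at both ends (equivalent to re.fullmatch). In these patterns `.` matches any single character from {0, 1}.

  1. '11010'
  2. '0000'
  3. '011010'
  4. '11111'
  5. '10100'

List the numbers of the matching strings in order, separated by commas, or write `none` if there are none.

1 → match
2 → no match
3 → match
4 → match
5 → match

1, 3, 4, 5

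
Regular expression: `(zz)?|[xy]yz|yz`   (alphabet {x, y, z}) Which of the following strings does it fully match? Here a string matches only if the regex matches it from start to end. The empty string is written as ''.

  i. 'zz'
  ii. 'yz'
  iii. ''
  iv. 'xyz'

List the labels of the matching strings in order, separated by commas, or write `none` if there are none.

i, ii, iii, iv

i → match
ii → match
iii → match
iv → match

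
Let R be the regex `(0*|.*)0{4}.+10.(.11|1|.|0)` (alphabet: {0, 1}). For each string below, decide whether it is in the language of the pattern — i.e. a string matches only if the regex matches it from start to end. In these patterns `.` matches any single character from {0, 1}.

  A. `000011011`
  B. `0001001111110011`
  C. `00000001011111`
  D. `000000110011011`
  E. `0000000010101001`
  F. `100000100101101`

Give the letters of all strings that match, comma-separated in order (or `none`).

A, D, E

A → match
B → no match
C → no match
D → match
E → match
F → no match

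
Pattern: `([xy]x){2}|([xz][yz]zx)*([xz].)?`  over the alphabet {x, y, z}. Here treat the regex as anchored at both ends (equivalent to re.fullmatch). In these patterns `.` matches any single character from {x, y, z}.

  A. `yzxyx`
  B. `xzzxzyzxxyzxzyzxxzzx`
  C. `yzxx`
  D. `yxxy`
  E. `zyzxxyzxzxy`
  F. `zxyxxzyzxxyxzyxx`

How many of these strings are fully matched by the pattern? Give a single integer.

1

A → no match
B → match
C → no match
D → no match
E → no match
F → no match
Total matched: 1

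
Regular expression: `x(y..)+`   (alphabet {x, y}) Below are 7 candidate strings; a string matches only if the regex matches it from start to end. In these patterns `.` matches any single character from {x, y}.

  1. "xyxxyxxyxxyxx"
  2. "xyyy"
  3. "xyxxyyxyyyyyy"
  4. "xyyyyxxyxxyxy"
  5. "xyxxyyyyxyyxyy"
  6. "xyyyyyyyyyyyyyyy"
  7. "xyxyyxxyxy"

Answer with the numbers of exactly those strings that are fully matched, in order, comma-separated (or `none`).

1 → match
2. "xyyy" → match
3 → match
4 → match
5 → no match
6 → match
7. "xyxyyxxyxy" → match

1, 2, 3, 4, 6, 7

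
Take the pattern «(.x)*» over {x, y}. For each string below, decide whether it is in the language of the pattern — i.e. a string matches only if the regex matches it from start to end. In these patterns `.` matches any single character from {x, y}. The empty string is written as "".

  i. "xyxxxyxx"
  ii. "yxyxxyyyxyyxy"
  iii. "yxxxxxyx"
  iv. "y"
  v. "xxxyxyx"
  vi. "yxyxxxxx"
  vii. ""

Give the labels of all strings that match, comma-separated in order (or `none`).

iii, vi, vii

i → no match
ii → no match
iii → match
iv → no match
v → no match
vi → match
vii → match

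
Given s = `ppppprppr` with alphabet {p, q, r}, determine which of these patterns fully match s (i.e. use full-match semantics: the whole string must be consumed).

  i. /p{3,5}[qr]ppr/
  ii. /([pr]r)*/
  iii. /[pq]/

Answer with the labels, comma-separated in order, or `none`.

i → match
ii → no match
iii → no match

i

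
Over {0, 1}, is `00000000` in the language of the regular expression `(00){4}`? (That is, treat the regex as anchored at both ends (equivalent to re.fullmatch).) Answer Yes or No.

Yes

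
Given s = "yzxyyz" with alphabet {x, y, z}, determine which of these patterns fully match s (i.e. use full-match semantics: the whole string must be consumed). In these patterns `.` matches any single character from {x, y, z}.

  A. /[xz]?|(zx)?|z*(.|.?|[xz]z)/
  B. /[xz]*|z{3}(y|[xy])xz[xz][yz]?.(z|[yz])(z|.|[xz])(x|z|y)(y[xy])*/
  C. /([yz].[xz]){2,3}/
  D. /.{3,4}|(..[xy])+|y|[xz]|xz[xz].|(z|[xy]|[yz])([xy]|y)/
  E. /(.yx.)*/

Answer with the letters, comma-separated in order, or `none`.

A → no match
B → no match
C → match
D → no match
E → no match

C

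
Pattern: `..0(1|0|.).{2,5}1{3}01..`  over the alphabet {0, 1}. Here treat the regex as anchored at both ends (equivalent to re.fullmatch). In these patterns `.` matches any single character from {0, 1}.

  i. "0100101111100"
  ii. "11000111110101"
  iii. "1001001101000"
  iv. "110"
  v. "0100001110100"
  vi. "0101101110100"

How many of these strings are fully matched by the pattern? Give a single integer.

i → no match
ii → match
iii → no match
iv → no match
v → match
vi → match
Total matched: 3

3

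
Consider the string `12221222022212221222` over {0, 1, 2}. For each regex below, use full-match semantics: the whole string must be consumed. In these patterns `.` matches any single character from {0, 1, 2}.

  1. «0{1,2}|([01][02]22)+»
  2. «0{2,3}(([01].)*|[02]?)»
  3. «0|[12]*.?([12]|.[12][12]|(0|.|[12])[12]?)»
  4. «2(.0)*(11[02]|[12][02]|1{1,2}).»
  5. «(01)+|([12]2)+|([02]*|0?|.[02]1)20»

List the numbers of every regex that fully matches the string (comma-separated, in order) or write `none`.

1 → match
2 → no match — must start with `0`
3 → no match
4 → no match — must start with `2`
5 → no match

1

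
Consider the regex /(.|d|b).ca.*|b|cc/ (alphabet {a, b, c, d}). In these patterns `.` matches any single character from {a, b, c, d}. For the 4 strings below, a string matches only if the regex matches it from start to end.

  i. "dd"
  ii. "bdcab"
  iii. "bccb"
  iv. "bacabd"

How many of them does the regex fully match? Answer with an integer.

2

i. "dd" → no match
ii. "bdcab" → match
iii. "bccb" → no match
iv. "bacabd" → match
Total matched: 2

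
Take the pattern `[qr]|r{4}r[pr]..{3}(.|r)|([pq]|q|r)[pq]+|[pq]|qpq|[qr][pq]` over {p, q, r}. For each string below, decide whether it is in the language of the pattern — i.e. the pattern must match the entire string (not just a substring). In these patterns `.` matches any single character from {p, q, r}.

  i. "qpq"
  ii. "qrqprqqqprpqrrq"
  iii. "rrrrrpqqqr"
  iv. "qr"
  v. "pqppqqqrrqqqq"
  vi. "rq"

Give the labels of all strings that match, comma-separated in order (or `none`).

i → match
ii → no match
iii → no match
iv → no match
v → no match
vi → match

i, vi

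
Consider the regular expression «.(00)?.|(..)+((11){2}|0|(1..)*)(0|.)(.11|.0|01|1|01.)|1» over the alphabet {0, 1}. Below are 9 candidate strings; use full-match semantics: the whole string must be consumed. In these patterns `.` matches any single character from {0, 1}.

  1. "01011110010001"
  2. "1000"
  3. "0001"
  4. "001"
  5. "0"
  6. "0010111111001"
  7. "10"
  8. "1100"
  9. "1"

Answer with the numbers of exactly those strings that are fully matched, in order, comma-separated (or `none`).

1 → match
2 → match
3 → match
4 → no match
5 → no match
6 → match
7 → match
8 → no match
9 → match

1, 2, 3, 6, 7, 9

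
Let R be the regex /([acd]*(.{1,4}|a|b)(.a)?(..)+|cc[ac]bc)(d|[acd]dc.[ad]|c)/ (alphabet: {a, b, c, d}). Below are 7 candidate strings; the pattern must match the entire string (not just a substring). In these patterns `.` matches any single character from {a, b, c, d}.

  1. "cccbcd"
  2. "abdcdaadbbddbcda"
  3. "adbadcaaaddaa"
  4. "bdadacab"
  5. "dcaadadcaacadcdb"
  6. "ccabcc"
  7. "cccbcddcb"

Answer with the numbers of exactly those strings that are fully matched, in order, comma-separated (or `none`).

1 → match
2 → no match
3 → no match
4 → no match
5 → no match
6 → match
7 → no match

1, 6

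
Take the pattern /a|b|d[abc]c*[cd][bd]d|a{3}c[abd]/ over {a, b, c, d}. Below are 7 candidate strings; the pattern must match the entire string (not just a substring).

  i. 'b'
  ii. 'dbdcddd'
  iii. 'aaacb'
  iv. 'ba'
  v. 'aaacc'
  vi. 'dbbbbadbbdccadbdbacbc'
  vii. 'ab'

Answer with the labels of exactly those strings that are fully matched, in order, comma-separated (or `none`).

i, iii

i → match
ii → no match
iii → match
iv → no match
v → no match
vi → no match
vii → no match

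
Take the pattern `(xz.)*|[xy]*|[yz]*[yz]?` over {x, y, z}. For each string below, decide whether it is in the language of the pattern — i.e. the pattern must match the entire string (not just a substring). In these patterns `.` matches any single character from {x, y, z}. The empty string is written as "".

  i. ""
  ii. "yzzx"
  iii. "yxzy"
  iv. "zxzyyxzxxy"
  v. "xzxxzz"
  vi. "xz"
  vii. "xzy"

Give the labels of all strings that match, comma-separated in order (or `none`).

i, v, vii

i → match
ii → no match
iii → no match
iv → no match
v → match
vi → no match
vii → match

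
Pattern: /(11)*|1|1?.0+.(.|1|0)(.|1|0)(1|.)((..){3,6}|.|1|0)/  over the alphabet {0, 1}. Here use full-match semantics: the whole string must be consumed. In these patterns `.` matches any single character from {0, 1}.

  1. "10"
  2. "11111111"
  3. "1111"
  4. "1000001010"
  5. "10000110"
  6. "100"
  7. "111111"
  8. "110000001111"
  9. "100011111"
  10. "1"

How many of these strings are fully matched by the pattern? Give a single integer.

8

1 → no match
2 → match
3 → match
4 → match
5 → match
6 → no match
7 → match
8 → match
9 → match
10 → match
Total matched: 8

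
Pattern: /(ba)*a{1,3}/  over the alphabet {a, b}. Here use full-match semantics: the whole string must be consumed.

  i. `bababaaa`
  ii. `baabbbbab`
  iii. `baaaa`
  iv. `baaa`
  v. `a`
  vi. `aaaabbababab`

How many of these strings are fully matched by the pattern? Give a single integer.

4

i → match
ii → no match — must end with `a`
iii → match
iv → match
v → match
vi → no match — must end with `a`
Total matched: 4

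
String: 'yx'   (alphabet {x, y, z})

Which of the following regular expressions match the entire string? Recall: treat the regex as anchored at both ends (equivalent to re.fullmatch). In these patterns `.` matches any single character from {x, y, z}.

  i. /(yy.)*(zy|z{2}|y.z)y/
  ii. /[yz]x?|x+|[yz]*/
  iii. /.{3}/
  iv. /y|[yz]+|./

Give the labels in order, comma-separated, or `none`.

ii

i → no match — must end with 'y'
ii → match
iii → no match
iv → no match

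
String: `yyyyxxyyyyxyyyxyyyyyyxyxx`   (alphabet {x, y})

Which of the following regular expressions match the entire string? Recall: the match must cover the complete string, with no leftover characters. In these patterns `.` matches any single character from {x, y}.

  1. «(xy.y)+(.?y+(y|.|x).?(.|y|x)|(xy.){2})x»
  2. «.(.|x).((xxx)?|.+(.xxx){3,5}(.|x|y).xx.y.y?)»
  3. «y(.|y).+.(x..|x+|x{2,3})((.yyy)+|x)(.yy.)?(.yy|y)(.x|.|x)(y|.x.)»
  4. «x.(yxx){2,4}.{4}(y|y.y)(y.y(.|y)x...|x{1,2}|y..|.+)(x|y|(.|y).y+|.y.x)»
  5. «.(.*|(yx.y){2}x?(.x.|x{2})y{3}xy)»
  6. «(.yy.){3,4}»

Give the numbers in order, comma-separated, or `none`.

3, 5

1 → no match — must start with `xy`
2 → no match
3 → match
4 → no match — must start with `x`
5 → match
6 → no match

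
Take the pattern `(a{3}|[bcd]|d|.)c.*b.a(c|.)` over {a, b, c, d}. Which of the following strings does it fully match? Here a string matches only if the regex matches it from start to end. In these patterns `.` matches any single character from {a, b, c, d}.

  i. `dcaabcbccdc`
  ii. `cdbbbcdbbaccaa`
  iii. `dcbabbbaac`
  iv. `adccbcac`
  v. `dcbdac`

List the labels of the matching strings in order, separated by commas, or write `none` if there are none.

i → no match
ii → no match
iii → match
iv → no match
v → match

iii, v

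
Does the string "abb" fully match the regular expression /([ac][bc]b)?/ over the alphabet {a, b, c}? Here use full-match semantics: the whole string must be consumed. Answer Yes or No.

Yes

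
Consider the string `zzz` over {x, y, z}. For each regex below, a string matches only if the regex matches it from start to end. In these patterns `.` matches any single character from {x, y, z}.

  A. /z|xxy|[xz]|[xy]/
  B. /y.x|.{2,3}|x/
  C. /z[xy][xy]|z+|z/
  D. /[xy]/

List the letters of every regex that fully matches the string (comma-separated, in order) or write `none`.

B, C

A → no match
B → match
C → match
D → no match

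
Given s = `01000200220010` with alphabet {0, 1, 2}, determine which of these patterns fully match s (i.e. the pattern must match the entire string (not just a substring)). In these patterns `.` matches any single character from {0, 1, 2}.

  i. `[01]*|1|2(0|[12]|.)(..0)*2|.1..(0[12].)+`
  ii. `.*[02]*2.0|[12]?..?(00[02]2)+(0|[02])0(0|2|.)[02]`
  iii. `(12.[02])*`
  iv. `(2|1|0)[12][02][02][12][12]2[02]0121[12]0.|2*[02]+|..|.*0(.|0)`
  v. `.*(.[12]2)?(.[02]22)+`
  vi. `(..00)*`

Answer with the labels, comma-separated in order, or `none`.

ii

i → no match
ii → match
iii → no match
iv → no match
v → no match — must end with `22`
vi → no match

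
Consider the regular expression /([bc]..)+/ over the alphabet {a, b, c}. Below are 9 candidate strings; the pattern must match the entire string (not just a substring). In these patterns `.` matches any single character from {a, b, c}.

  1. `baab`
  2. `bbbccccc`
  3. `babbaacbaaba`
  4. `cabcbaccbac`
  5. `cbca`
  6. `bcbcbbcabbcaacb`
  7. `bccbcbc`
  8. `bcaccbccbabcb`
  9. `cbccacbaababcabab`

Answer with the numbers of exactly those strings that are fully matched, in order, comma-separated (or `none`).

1 → no match
2 → no match
3 → no match
4 → no match
5 → no match
6 → no match
7 → no match
8 → no match
9 → no match

none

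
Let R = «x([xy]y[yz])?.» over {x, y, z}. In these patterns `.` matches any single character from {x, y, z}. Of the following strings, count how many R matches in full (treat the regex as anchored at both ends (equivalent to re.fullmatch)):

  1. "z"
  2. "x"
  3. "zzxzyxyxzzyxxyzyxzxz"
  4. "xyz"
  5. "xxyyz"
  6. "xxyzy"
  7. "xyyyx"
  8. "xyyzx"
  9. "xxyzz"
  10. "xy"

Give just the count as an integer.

1. "z" → no match — must start with "x"
2. "x" → no match
3 → no match — must start with "x"
4. "xyz" → no match
5. "xxyyz" → match
6. "xxyzy" → match
7. "xyyyx" → match
8. "xyyzx" → match
9. "xxyzz" → match
10. "xy" → match
Total matched: 6

6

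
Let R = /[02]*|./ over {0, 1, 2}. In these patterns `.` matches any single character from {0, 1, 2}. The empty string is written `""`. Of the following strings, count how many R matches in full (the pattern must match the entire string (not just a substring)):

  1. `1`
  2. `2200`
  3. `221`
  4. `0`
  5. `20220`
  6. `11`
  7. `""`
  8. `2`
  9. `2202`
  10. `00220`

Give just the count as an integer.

1 → match
2 → match
3 → no match
4 → match
5 → match
6 → no match
7 → match
8 → match
9 → match
10 → match
Total matched: 8

8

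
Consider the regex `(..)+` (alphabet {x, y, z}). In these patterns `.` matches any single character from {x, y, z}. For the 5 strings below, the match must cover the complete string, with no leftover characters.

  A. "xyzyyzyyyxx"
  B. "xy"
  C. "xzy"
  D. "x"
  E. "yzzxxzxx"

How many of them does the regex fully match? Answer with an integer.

A → no match
B → match
C → no match
D → no match
E → match
Total matched: 2

2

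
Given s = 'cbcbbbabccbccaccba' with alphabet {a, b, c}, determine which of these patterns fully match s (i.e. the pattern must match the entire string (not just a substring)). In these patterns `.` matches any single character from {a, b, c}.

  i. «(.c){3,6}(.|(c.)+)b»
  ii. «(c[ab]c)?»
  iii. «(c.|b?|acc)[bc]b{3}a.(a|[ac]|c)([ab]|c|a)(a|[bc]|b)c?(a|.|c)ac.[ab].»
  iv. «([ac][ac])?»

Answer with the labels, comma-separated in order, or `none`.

iii

i → no match — must end with 'b'
ii → no match
iii → match
iv → no match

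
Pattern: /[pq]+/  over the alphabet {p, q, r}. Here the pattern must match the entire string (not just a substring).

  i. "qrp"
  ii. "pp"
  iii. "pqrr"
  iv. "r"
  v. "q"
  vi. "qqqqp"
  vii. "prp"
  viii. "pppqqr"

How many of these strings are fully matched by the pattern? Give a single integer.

3

i → no match
ii → match
iii → no match
iv → no match
v → match
vi → match
vii → no match
viii → no match
Total matched: 3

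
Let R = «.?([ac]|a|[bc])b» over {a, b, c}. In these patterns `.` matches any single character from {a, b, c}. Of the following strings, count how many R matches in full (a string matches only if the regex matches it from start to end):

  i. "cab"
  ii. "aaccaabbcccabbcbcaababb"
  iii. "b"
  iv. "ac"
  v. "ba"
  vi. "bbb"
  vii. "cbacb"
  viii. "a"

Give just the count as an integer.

i → match
ii → no match
iii → no match
iv → no match — must end with "b"
v → no match — must end with "b"
vi → match
vii → no match
viii → no match — must end with "b"
Total matched: 2

2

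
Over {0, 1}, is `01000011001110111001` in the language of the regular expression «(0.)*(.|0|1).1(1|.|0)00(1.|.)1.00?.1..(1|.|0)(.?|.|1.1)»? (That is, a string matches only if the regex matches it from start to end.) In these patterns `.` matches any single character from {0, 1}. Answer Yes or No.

Yes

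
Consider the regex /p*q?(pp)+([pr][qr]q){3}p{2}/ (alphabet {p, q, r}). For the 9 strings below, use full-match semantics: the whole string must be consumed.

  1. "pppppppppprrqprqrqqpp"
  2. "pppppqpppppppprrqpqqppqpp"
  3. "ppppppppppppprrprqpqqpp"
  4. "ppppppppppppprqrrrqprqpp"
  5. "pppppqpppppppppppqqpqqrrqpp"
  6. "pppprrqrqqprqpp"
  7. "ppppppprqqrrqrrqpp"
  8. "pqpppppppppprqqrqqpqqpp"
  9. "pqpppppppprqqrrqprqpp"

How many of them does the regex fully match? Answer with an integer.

1 → match
2 → no match
3 → no match
4 → no match
5 → match
6 → match
7 → match
8 → match
9 → match
Total matched: 6

6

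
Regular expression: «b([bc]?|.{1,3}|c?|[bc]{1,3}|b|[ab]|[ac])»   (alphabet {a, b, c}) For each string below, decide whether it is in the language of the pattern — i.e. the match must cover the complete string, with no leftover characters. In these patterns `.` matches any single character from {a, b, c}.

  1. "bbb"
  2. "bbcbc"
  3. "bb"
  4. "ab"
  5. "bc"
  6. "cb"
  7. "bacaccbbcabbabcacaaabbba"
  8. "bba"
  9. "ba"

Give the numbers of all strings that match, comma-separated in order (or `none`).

1 → match
2 → no match
3 → match
4 → no match — must start with "b"
5 → match
6 → no match — must start with "b"
7 → no match
8 → match
9 → match

1, 3, 5, 8, 9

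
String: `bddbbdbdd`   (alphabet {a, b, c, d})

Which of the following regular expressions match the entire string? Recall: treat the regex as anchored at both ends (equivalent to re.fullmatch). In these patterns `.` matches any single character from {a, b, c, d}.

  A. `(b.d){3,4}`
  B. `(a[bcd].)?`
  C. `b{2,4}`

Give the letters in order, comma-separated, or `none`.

A → match
B → no match
C → no match — must end with `b`

A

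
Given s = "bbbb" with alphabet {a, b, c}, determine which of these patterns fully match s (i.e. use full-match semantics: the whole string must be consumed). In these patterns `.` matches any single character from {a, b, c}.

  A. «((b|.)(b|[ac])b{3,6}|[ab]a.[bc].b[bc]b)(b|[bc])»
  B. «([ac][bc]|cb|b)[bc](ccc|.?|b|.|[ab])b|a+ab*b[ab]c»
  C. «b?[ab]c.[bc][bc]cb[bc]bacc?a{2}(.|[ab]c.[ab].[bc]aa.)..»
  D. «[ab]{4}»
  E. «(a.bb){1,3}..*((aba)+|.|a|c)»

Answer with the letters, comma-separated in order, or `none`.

B, D

A → no match
B → match
C → no match
D → match
E → no match — must start with "a"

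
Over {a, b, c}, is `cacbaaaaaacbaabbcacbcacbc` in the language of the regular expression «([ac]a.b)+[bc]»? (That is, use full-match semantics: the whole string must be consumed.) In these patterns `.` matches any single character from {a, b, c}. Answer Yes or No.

No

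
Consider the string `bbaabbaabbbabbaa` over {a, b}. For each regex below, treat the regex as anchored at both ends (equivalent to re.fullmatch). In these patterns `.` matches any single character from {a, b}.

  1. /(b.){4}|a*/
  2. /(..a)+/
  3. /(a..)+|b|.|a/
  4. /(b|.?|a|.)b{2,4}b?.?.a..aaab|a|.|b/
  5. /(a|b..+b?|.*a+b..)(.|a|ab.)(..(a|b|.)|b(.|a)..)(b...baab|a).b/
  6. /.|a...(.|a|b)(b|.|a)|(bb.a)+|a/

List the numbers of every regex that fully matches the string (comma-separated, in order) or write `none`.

1 → no match
2 → no match
3 → no match
4 → no match
5 → no match — must end with `b`
6 → match

6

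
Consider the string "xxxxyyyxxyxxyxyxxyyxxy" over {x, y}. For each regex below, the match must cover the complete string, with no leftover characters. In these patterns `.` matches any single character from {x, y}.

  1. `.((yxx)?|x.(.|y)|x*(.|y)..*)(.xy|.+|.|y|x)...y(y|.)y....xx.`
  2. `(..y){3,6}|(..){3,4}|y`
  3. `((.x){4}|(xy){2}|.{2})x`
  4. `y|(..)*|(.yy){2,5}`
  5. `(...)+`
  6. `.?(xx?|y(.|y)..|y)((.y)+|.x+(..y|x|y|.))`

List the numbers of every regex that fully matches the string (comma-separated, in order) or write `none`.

1, 4

1 → match
2 → no match
3 → no match — must end with "x"
4 → match
5 → no match
6 → no match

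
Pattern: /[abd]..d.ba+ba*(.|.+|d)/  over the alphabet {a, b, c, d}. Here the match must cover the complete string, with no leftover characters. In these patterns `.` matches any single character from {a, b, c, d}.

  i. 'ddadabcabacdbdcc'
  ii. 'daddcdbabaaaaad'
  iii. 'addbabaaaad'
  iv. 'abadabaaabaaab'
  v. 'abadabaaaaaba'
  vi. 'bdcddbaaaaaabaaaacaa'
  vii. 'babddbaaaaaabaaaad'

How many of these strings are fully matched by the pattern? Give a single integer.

i → no match
ii → no match
iii. 'addbabaaaad' → no match
iv → match
v → match
vi → match
vii → match
Total matched: 4

4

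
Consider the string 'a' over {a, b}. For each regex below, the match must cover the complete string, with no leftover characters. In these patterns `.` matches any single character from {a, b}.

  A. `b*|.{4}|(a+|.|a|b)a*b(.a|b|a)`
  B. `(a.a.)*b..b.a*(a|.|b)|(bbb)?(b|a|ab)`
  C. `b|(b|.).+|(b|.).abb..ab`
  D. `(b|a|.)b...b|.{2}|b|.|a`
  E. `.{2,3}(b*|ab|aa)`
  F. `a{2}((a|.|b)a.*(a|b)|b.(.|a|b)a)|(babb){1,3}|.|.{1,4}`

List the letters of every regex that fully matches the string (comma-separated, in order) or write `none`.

A → no match
B → match
C → no match
D → match
E → no match
F → match

B, D, F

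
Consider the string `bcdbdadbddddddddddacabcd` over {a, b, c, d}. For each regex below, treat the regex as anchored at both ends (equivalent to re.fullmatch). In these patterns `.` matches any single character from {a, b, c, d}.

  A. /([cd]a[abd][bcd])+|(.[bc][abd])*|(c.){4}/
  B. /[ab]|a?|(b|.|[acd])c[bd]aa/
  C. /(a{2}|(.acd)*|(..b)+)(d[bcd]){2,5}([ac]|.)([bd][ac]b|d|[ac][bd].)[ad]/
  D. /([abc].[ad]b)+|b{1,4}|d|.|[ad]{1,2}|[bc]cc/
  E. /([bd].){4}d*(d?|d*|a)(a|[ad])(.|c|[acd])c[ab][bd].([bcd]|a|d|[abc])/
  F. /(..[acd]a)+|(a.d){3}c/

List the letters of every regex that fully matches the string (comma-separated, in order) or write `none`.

E

A → no match
B → no match
C → no match
D → no match
E → match
F → no match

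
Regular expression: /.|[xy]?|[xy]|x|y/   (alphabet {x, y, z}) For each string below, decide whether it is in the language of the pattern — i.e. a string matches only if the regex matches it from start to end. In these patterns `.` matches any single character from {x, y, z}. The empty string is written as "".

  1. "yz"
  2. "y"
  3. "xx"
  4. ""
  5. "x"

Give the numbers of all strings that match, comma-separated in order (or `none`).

1. "yz" → no match
2. "y" → match
3. "xx" → no match
4. "" → match
5. "x" → match

2, 4, 5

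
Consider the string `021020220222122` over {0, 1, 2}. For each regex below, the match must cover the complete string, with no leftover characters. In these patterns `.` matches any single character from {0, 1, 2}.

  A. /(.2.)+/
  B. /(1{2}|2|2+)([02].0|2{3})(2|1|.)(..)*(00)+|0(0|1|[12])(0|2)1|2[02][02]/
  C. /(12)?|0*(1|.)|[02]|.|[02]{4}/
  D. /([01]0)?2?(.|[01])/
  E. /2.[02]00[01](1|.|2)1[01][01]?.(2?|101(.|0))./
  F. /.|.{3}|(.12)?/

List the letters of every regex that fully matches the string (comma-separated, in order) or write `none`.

A → match
B → no match
C → no match
D → no match
E → no match — must start with `2`
F → no match

A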